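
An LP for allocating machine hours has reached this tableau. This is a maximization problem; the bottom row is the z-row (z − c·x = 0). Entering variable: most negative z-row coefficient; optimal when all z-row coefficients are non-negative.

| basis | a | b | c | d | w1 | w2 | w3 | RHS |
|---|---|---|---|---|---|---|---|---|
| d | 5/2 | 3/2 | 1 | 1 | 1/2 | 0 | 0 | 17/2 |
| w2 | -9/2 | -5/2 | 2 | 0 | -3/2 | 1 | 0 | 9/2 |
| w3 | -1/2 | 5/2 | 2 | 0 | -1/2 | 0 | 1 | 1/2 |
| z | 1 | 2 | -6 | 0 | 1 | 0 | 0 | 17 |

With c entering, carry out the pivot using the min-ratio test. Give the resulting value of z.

Ratio test on column c — row 1: (17/2)/1 = 17/2; row 2: (9/2)/2 = 9/4; row 3: (1/2)/2 = 1/4. Minimum is 1/4 at row 3 (w3 leaves); pivot element 2.
Pivot on row 3; the z-row RHS becomes 17 − (-6)·(1/4) = 37/2.

37/2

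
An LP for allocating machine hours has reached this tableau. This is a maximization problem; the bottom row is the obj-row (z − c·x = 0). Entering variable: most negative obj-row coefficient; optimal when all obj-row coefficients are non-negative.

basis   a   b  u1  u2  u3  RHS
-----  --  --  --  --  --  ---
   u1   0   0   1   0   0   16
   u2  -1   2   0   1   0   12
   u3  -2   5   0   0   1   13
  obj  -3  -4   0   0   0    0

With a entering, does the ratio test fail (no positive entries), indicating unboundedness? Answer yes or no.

Every constraint-row entry in column a is ≤ 0, so increasing a is unbounded.

yes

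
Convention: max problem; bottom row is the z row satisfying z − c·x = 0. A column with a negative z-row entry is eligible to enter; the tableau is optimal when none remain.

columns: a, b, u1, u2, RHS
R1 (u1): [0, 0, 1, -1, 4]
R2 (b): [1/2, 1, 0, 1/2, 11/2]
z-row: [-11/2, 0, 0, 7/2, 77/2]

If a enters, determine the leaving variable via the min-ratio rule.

b

Column a entries and ratios — u1: 0 ≤ 0, skip; b: (11/2)/(1/2) = 11.
Smallest ratio is 11 in the row of b, so b leaves.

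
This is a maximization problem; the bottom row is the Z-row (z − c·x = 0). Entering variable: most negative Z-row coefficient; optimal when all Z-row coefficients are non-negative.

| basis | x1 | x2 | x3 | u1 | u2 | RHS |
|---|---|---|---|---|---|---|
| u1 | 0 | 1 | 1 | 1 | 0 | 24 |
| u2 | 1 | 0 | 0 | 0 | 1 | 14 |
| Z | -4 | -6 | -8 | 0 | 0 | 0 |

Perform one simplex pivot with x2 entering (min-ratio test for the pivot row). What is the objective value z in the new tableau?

144

Ratio test on column x2 — row 1: 24/1 = 24; row 2: entry 0 ≤ 0. Minimum is 24 at row 1 (u1 leaves); pivot element 1.
Pivot on row 1; the Z-row RHS becomes 0 − (-6)·24 = 144.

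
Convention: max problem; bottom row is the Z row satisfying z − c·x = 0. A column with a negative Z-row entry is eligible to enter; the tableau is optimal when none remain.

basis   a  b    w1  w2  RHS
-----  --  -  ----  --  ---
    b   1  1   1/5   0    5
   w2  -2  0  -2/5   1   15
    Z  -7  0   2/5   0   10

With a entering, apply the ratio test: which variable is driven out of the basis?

b

Column a entries and ratios — b: 5/1 = 5; w2: -2 ≤ 0, skip.
Smallest ratio is 5 in the row of b, so b leaves.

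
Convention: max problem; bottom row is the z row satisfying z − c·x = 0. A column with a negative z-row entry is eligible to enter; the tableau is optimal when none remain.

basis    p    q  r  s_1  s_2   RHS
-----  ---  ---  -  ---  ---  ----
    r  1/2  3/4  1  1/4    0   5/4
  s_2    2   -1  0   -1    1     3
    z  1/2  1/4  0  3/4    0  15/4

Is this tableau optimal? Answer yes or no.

yes

Every z-row coefficient is ≥ 0, so the tableau is optimal.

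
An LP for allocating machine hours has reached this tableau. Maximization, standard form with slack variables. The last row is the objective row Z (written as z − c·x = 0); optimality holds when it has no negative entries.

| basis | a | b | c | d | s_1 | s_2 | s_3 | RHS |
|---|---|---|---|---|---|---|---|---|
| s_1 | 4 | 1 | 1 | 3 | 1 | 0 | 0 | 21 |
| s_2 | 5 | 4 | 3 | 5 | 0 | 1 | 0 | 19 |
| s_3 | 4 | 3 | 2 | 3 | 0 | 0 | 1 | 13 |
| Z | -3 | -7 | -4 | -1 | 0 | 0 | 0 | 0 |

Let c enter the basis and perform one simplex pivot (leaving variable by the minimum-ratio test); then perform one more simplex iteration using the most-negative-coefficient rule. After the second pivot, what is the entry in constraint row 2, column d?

3

Ratio test on column c — row 1: 21/1 = 21; row 2: 19/3 = 19/3; row 3: 13/2 = 13/2. Minimum is 19/3 at row 2 (s_2 leaves); pivot element 3.
Divide row 2 by 3; eliminate column c from the other rows.
Second iteration: most negative Z-row entry is -5/3 in column b, so b enters.
Ratio test on column b — row 1: entry -1/3 ≤ 0; row 2: (19/3)/(4/3) = 19/4; row 3: (1/3)/(1/3) = 1. Minimum is 1 at row 3 (s_3 leaves); pivot element 1/3.
Divide row 3 by 1/3; eliminate column b from the other rows.
After both pivots, the entry at constraint row 2, column d is 3.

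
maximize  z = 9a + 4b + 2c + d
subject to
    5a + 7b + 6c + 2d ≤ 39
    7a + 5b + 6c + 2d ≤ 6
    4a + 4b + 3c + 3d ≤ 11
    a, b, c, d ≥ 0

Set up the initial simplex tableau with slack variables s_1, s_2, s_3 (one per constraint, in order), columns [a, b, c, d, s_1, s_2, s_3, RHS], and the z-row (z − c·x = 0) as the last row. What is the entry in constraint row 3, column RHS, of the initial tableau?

11

The RHS of constraint 3 is b_3 = 11.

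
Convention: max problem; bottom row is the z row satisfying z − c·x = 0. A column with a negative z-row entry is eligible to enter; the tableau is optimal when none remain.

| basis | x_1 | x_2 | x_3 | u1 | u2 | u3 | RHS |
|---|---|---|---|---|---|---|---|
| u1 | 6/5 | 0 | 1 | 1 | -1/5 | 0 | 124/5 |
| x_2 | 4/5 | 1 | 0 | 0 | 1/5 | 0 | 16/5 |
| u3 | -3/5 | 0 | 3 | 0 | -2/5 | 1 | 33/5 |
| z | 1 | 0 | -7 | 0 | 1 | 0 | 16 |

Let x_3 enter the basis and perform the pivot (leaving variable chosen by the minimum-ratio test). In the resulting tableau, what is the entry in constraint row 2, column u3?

Ratio test on column x_3 — row 1: (124/5)/1 = 124/5; row 2: entry 0 ≤ 0; row 3: (33/5)/3 = 11/5. Minimum is 11/5 at row 3 (u3 leaves); pivot element 3.
Divide row 3 by 3; eliminate column x_3 from the other rows.
Row 2 update in column u3: 0 − 0·(1/3) = 0.

0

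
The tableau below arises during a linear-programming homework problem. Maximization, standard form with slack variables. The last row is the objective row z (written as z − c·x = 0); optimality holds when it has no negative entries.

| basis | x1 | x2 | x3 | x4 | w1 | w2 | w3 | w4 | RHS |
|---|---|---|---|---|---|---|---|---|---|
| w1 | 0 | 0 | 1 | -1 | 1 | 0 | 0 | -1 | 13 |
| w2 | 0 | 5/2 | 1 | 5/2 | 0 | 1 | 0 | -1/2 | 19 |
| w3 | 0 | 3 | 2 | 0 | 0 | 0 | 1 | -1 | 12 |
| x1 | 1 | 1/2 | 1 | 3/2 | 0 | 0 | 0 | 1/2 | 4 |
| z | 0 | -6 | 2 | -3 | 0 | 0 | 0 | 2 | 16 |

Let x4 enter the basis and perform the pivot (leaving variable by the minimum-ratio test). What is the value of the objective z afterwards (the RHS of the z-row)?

24

Ratio test on column x4 — row 1: entry -1 ≤ 0; row 2: 19/(5/2) = 38/5; row 3: entry 0 ≤ 0; row 4: 4/(3/2) = 8/3. Minimum is 8/3 at row 4 (x1 leaves); pivot element 3/2.
Pivot on row 4; the z-row RHS becomes 16 − (-3)·(8/3) = 24.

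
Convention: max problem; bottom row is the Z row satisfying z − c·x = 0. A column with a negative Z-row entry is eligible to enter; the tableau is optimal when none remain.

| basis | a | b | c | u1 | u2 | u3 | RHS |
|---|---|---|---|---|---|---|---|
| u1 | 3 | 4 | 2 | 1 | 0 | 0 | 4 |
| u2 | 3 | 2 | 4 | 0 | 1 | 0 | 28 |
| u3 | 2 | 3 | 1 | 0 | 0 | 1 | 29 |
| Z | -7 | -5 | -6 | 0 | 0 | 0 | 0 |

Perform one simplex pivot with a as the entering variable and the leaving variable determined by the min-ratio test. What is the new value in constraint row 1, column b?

4/3

Ratio test on column a — row 1: 4/3 = 4/3; row 2: 28/3 = 28/3; row 3: 29/2 = 29/2. Minimum is 4/3 at row 1 (u1 leaves); pivot element 3.
Divide row 1 by 3; eliminate column a from the other rows.
In the new row 1, the b entry is the old entry divided by the pivot: 4/3 = 4/3.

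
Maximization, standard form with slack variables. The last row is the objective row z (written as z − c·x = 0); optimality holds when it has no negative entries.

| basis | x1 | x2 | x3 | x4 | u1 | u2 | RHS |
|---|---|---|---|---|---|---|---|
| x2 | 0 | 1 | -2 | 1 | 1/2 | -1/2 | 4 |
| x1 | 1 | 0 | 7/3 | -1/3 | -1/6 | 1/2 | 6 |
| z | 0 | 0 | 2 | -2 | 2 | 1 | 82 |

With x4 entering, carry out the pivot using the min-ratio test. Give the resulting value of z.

Ratio test on column x4 — row 1: 4/1 = 4; row 2: entry -1/3 ≤ 0. Minimum is 4 at row 1 (x2 leaves); pivot element 1.
Pivot on row 1; the z-row RHS becomes 82 − (-2)·4 = 90.

90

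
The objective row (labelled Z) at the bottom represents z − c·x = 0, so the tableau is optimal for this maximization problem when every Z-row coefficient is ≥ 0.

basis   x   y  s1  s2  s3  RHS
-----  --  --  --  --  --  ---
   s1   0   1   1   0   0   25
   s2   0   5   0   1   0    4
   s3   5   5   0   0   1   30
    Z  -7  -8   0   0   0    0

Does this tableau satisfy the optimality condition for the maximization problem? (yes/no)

The Z-row has a negative entry -8 in column y, so it is not optimal.

no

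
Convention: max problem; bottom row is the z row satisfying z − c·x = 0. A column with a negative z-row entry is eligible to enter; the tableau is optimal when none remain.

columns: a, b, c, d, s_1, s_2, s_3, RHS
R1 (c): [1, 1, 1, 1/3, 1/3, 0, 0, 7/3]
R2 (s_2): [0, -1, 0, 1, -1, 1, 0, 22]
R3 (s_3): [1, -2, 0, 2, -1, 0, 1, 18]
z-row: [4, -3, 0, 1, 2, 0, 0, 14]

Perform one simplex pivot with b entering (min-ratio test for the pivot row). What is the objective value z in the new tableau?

Ratio test on column b — row 1: (7/3)/1 = 7/3; row 2: entry -1 ≤ 0; row 3: entry -2 ≤ 0. Minimum is 7/3 at row 1 (c leaves); pivot element 1.
Pivot on row 1; the z-row RHS becomes 14 − (-3)·(7/3) = 21.

21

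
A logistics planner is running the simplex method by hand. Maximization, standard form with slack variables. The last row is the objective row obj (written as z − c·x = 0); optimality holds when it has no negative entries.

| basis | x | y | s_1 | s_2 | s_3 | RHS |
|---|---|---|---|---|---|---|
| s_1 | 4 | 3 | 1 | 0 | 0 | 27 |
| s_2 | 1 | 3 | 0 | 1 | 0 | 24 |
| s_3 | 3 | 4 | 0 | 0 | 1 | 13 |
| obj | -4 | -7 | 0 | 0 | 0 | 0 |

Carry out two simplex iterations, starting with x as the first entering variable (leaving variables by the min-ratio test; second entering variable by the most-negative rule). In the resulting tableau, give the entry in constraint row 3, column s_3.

1/4

Ratio test on column x — row 1: 27/4 = 27/4; row 2: 24/1 = 24; row 3: 13/3 = 13/3. Minimum is 13/3 at row 3 (s_3 leaves); pivot element 3.
Divide row 3 by 3; eliminate column x from the other rows.
Second iteration: most negative obj-row entry is -5/3 in column y, so y enters.
Ratio test on column y — row 1: entry -7/3 ≤ 0; row 2: (59/3)/(5/3) = 59/5; row 3: (13/3)/(4/3) = 13/4. Minimum is 13/4 at row 3 (x leaves); pivot element 4/3.
Divide row 3 by 4/3; eliminate column y from the other rows.
After both pivots, the entry at constraint row 3, column s_3 is 1/4.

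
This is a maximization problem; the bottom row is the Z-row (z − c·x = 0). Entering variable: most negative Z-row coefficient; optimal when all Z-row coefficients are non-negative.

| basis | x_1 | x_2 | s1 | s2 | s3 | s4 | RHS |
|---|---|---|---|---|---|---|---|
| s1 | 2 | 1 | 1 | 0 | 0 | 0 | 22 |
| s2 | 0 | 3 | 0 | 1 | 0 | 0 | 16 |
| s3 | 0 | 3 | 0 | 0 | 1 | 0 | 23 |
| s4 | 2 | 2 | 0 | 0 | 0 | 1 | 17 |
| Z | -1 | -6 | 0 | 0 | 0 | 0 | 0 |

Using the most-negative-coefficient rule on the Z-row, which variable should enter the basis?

Negative Z-row entries: x_1: -1, x_2: -6.
The most negative is -6 in column x_2, so x_2 enters.

x_2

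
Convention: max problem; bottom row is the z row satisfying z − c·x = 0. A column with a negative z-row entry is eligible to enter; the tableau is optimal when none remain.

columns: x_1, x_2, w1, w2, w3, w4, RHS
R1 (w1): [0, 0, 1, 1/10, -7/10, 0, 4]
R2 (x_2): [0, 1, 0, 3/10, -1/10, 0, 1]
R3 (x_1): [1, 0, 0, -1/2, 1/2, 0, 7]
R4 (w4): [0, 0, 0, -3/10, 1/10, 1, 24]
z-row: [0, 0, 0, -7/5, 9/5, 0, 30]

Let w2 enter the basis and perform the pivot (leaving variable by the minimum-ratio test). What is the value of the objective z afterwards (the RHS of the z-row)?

104/3

Ratio test on column w2 — row 1: 4/(1/10) = 40; row 2: 1/(3/10) = 10/3; row 3: entry -1/2 ≤ 0; row 4: entry -3/10 ≤ 0. Minimum is 10/3 at row 2 (x_2 leaves); pivot element 3/10.
Pivot on row 2; the z-row RHS becomes 30 − (-7/5)·(10/3) = 104/3.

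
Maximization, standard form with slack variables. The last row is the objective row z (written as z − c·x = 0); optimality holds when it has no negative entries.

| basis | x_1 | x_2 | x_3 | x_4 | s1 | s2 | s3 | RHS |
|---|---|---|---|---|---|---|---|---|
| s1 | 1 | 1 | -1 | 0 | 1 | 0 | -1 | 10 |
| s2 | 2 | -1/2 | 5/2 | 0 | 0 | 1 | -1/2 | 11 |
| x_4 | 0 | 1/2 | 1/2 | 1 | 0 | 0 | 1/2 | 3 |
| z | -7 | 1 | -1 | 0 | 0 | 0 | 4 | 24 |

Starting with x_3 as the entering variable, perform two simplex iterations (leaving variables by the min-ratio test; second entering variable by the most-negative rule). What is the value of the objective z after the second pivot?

Ratio test on column x_3 — row 1: entry -1 ≤ 0; row 2: 11/(5/2) = 22/5; row 3: 3/(1/2) = 6. Minimum is 22/5 at row 2 (s2 leaves); pivot element 5/2.
Pivot on row 2; the z-row RHS becomes 24 − (-1)·(22/5) = 142/5.
Next entering variable (most negative z-row entry -31/5): x_1.
Ratio test on column x_1 — row 1: (72/5)/(9/5) = 8; row 2: (22/5)/(4/5) = 11/2; row 3: entry -2/5 ≤ 0. Minimum is 11/2 at row 2 (x_3 leaves); pivot element 4/5.
After the second pivot the z-row RHS is 142/5 − (-31/5)·(11/2) = 125/2.

125/2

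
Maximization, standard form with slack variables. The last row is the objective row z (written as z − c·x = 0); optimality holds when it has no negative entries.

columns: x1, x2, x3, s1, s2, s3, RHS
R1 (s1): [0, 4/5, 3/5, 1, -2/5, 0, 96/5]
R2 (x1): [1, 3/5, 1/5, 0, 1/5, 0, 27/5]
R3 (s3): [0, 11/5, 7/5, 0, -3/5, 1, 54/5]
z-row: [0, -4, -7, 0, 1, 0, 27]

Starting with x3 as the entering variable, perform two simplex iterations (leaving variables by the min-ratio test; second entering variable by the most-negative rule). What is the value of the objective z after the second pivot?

Ratio test on column x3 — row 1: (96/5)/(3/5) = 32; row 2: (27/5)/(1/5) = 27; row 3: (54/5)/(7/5) = 54/7. Minimum is 54/7 at row 3 (s3 leaves); pivot element 7/5.
Pivot on row 3; the z-row RHS becomes 27 − (-7)·(54/7) = 81.
Next entering variable (most negative z-row entry -2): s2.
Ratio test on column s2 — row 1: entry -1/7 ≤ 0; row 2: (27/7)/(2/7) = 27/2; row 3: entry -3/7 ≤ 0. Minimum is 27/2 at row 2 (x1 leaves); pivot element 2/7.
After the second pivot the z-row RHS is 81 − (-2)·(27/2) = 108.

108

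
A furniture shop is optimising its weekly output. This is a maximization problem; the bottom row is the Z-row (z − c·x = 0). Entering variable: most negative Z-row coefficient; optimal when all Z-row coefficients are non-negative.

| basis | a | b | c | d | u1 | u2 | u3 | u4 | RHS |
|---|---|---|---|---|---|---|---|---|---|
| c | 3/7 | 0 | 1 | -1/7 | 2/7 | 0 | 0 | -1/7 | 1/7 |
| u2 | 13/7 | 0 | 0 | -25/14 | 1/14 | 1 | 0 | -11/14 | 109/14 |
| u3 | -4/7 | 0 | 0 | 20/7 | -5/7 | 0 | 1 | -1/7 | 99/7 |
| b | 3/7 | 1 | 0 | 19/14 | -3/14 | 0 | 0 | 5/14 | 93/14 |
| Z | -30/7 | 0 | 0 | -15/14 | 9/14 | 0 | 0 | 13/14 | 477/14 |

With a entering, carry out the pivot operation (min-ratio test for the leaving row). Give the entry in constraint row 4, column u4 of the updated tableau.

Ratio test on column a — row 1: (1/7)/(3/7) = 1/3; row 2: (109/14)/(13/7) = 109/26; row 3: entry -4/7 ≤ 0; row 4: (93/14)/(3/7) = 31/2. Minimum is 1/3 at row 1 (c leaves); pivot element 3/7.
Divide row 1 by 3/7; eliminate column a from the other rows.
Row 4 update in column u4: 5/14 − (3/7)·(-1/3) = 1/2.

1/2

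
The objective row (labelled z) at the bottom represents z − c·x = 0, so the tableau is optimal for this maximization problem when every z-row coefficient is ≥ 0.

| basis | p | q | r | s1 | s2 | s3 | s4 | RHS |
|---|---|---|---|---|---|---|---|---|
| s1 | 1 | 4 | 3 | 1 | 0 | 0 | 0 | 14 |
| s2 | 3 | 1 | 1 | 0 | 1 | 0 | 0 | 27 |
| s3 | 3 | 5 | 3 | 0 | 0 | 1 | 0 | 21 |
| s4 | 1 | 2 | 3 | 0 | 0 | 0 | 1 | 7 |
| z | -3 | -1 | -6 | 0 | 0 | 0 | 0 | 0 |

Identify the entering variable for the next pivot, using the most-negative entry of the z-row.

Negative z-row entries: p: -3, q: -1, r: -6.
The most negative is -6 in column r, so r enters.

r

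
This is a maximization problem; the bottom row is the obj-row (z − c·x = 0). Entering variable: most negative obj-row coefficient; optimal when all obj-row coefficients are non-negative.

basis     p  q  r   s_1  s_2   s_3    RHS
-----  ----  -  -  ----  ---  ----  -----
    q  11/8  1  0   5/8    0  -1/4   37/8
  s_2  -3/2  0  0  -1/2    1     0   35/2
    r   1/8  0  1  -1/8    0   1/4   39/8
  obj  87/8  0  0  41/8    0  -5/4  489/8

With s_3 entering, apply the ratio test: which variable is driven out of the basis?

Column s_3 entries and ratios — q: -1/4 ≤ 0, skip; s_2: 0 ≤ 0, skip; r: (39/8)/(1/4) = 39/2.
Smallest ratio is 39/2 in the row of r, so r leaves.

r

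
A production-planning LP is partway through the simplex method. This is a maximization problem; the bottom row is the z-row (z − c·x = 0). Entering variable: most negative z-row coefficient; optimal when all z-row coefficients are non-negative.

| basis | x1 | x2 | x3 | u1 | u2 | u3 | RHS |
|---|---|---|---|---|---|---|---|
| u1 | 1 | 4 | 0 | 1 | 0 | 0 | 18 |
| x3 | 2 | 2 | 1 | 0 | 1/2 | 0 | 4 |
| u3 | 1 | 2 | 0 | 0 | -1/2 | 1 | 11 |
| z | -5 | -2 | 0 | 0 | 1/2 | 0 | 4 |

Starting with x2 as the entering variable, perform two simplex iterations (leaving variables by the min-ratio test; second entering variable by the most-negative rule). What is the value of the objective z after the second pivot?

14

Ratio test on column x2 — row 1: 18/4 = 9/2; row 2: 4/2 = 2; row 3: 11/2 = 11/2. Minimum is 2 at row 2 (x3 leaves); pivot element 2.
Pivot on row 2; the z-row RHS becomes 4 − (-2)·2 = 8.
Next entering variable (most negative z-row entry -3): x1.
Ratio test on column x1 — row 1: entry -3 ≤ 0; row 2: 2/1 = 2; row 3: entry -1 ≤ 0. Minimum is 2 at row 2 (x2 leaves); pivot element 1.
After the second pivot the z-row RHS is 8 − (-3)·2 = 14.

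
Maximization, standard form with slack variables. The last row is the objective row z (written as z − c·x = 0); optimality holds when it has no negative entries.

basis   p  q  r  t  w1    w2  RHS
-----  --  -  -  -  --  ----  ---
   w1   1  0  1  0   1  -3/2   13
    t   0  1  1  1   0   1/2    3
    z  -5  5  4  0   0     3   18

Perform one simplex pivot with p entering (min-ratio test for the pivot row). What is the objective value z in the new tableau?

Ratio test on column p — row 1: 13/1 = 13; row 2: entry 0 ≤ 0. Minimum is 13 at row 1 (w1 leaves); pivot element 1.
Pivot on row 1; the z-row RHS becomes 18 − (-5)·13 = 83.

83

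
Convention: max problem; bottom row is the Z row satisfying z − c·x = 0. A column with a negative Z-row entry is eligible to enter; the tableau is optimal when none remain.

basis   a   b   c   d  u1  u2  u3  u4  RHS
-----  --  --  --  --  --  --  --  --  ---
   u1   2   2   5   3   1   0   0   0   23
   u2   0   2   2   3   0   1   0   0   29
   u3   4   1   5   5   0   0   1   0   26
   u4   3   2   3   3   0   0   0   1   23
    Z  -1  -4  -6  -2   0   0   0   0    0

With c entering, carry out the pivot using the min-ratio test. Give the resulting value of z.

Ratio test on column c — row 1: 23/5 = 23/5; row 2: 29/2 = 29/2; row 3: 26/5 = 26/5; row 4: 23/3 = 23/3. Minimum is 23/5 at row 1 (u1 leaves); pivot element 5.
Pivot on row 1; the Z-row RHS becomes 0 − (-6)·(23/5) = 138/5.

138/5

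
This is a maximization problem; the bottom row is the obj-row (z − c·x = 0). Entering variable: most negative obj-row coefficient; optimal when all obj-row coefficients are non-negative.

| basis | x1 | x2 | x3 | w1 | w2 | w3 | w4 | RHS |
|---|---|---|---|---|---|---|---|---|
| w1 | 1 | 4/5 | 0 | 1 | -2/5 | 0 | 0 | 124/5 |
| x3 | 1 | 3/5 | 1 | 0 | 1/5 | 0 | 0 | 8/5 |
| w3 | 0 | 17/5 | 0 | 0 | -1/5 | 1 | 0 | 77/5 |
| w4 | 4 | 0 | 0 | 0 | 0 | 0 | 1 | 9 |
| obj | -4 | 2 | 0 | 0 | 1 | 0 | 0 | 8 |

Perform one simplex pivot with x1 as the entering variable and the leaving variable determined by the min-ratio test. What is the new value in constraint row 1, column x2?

Ratio test on column x1 — row 1: (124/5)/1 = 124/5; row 2: (8/5)/1 = 8/5; row 3: entry 0 ≤ 0; row 4: 9/4 = 9/4. Minimum is 8/5 at row 2 (x3 leaves); pivot element 1.
Divide row 2 by 1; eliminate column x1 from the other rows.
Row 1 update in column x2: 4/5 − 1·(3/5) = 1/5.

1/5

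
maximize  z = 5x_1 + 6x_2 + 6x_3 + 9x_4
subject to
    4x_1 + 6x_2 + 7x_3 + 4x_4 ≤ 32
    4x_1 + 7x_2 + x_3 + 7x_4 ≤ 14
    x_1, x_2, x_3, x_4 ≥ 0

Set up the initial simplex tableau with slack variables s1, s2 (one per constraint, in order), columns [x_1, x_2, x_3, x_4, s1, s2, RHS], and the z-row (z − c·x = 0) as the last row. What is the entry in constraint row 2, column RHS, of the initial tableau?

The RHS of constraint 2 is b_2 = 14.

14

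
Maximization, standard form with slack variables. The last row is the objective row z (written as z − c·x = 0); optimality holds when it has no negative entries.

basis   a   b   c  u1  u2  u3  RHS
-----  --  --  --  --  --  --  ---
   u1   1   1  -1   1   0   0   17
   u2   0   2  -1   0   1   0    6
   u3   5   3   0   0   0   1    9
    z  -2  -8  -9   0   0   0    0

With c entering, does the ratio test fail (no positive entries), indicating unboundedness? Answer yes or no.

yes

Every constraint-row entry in column c is ≤ 0, so increasing c is unbounded.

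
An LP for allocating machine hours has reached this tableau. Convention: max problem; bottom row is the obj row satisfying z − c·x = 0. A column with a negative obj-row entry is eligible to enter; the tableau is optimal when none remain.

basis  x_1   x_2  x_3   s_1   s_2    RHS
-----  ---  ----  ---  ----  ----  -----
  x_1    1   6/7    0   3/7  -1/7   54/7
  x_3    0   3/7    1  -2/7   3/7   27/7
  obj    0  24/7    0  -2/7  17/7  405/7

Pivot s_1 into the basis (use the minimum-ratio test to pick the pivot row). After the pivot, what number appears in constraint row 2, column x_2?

1

Ratio test on column s_1 — row 1: (54/7)/(3/7) = 18; row 2: entry -2/7 ≤ 0. Minimum is 18 at row 1 (x_1 leaves); pivot element 3/7.
Divide row 1 by 3/7; eliminate column s_1 from the other rows.
Row 2 update in column x_2: 3/7 − (-2/7)·2 = 1.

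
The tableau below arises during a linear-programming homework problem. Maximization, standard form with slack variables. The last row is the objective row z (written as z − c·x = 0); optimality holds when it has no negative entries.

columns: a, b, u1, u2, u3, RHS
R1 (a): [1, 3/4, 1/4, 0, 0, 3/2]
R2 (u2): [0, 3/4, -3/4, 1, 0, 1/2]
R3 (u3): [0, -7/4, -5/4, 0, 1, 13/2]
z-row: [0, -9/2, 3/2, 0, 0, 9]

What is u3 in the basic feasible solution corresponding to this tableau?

u3 is basic (row 3); its value is the RHS of that row, 13/2.

13/2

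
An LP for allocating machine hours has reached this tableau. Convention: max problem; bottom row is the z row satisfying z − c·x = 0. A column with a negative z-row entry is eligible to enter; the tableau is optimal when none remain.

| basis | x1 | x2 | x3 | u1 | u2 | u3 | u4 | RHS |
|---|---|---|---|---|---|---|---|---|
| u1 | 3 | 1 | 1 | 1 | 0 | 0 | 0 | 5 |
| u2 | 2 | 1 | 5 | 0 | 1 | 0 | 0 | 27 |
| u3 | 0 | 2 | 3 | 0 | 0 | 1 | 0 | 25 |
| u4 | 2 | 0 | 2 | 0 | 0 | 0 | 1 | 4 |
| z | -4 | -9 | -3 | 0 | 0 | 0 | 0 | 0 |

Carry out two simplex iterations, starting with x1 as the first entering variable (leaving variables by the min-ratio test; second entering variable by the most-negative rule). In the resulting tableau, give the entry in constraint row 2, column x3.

4

Ratio test on column x1 — row 1: 5/3 = 5/3; row 2: 27/2 = 27/2; row 3: entry 0 ≤ 0; row 4: 4/2 = 2. Minimum is 5/3 at row 1 (u1 leaves); pivot element 3.
Divide row 1 by 3; eliminate column x1 from the other rows.
Second iteration: most negative z-row entry is -23/3 in column x2, so x2 enters.
Ratio test on column x2 — row 1: (5/3)/(1/3) = 5; row 2: (71/3)/(1/3) = 71; row 3: 25/2 = 25/2; row 4: entry -2/3 ≤ 0. Minimum is 5 at row 1 (x1 leaves); pivot element 1/3.
Divide row 1 by 1/3; eliminate column x2 from the other rows.
After both pivots, the entry at constraint row 2, column x3 is 4.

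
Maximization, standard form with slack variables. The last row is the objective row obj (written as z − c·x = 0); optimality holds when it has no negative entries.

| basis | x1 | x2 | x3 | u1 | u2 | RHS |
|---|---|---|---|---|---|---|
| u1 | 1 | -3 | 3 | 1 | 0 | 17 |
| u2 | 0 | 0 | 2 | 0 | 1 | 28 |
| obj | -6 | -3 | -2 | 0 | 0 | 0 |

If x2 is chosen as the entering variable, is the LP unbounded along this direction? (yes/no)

yes

Every constraint-row entry in column x2 is ≤ 0, so increasing x2 is unbounded.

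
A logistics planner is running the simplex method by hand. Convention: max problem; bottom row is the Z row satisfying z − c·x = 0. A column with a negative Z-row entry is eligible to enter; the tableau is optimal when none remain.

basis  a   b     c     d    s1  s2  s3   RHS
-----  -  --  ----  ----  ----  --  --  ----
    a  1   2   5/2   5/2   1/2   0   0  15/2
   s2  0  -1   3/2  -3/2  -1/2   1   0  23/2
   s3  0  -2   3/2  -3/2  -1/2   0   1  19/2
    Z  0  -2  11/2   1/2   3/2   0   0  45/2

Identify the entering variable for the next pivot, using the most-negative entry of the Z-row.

Negative Z-row entries: b: -2.
The most negative is -2 in column b, so b enters.

b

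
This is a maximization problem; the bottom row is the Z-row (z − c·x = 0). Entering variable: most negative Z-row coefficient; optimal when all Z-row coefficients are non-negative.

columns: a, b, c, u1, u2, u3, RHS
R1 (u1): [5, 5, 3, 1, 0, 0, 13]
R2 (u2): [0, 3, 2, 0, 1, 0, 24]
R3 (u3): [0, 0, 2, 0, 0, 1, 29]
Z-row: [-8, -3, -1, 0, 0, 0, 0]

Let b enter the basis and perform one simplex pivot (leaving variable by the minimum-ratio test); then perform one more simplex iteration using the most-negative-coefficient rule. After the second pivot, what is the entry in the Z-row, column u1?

8/5

Ratio test on column b — row 1: 13/5 = 13/5; row 2: 24/3 = 8; row 3: entry 0 ≤ 0. Minimum is 13/5 at row 1 (u1 leaves); pivot element 5.
Divide row 1 by 5; eliminate column b from the other rows.
Second iteration: most negative Z-row entry is -5 in column a, so a enters.
Ratio test on column a — row 1: (13/5)/1 = 13/5; row 2: entry -3 ≤ 0; row 3: entry 0 ≤ 0. Minimum is 13/5 at row 1 (b leaves); pivot element 1.
Divide row 1 by 1; eliminate column a from the other rows.
After both pivots, the entry at the Z-row, column u1 is 8/5.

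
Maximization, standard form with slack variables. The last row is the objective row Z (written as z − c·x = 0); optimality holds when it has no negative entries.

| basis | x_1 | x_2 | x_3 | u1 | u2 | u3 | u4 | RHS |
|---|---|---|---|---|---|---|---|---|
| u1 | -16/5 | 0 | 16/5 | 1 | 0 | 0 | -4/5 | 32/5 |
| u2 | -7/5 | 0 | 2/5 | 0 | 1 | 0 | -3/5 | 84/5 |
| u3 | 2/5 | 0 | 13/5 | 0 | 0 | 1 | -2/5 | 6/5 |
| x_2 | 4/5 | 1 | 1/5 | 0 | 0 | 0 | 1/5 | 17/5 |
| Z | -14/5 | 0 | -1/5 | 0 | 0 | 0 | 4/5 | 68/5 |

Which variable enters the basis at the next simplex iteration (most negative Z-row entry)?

x_1

Negative Z-row entries: x_1: -14/5, x_3: -1/5.
The most negative is -14/5 in column x_1, so x_1 enters.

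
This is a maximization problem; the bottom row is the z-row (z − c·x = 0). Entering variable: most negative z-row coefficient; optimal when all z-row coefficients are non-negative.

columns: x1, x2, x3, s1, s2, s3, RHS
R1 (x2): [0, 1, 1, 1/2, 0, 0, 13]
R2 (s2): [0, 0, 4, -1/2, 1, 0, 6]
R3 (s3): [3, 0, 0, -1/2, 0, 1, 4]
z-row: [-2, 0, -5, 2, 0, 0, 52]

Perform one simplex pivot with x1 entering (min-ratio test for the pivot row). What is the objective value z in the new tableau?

Ratio test on column x1 — row 1: entry 0 ≤ 0; row 2: entry 0 ≤ 0; row 3: 4/3 = 4/3. Minimum is 4/3 at row 3 (s3 leaves); pivot element 3.
Pivot on row 3; the z-row RHS becomes 52 − (-2)·(4/3) = 164/3.

164/3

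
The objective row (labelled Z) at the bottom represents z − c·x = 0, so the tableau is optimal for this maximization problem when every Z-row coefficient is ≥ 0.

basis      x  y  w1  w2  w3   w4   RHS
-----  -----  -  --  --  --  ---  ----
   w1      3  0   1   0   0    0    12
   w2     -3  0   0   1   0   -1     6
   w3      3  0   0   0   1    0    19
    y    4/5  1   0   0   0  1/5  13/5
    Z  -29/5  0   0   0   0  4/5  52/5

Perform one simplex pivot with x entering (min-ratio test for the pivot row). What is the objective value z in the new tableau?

117/4

Ratio test on column x — row 1: 12/3 = 4; row 2: entry -3 ≤ 0; row 3: 19/3 = 19/3; row 4: (13/5)/(4/5) = 13/4. Minimum is 13/4 at row 4 (y leaves); pivot element 4/5.
Pivot on row 4; the Z-row RHS becomes 52/5 − (-29/5)·(13/4) = 117/4.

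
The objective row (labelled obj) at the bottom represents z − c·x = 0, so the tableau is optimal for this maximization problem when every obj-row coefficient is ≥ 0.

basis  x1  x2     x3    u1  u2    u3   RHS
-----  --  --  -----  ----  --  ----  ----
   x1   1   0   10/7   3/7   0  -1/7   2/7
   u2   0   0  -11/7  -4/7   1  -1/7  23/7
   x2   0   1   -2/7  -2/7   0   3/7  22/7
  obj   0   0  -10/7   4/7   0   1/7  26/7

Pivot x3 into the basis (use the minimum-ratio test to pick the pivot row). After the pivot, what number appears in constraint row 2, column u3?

Ratio test on column x3 — row 1: (2/7)/(10/7) = 1/5; row 2: entry -11/7 ≤ 0; row 3: entry -2/7 ≤ 0. Minimum is 1/5 at row 1 (x1 leaves); pivot element 10/7.
Divide row 1 by 10/7; eliminate column x3 from the other rows.
Row 2 update in column u3: -1/7 − (-11/7)·(-1/10) = -3/10.

-3/10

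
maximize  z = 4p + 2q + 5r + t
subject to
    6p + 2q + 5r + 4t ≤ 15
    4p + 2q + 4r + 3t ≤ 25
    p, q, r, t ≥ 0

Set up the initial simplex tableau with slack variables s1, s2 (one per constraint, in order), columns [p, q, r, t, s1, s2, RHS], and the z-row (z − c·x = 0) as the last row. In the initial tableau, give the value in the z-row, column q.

-2

The z-row carries the negated objective coefficients: the q entry is -2.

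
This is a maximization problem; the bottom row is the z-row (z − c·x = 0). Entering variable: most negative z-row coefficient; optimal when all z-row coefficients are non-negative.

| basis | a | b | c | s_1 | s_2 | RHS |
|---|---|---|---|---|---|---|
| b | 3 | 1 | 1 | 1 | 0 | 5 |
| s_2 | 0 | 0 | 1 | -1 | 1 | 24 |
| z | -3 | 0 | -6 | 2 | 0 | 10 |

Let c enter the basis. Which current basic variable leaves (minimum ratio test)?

Column c entries and ratios — b: 5/1 = 5; s_2: 24/1 = 24.
Smallest ratio is 5 in the row of b, so b leaves.

b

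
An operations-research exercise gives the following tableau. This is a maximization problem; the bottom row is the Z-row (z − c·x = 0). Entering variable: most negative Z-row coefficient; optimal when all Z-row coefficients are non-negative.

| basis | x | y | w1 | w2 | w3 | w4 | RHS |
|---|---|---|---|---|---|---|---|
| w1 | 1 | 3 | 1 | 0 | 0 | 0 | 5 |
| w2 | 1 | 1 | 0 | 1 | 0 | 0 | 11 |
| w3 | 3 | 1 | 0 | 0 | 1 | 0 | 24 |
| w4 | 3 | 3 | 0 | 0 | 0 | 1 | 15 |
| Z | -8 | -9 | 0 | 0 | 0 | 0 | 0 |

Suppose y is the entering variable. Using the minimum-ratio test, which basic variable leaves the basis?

w1

Column y entries and ratios — w1: 5/3 = 5/3; w2: 11/1 = 11; w3: 24/1 = 24; w4: 15/3 = 5.
Smallest ratio is 5/3 in the row of w1, so w1 leaves.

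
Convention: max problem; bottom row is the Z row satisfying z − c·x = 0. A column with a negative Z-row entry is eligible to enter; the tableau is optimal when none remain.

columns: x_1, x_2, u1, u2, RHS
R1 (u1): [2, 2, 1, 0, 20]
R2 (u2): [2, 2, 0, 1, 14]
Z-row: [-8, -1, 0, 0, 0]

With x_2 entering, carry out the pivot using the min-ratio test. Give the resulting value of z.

Ratio test on column x_2 — row 1: 20/2 = 10; row 2: 14/2 = 7. Minimum is 7 at row 2 (u2 leaves); pivot element 2.
Pivot on row 2; the Z-row RHS becomes 0 − (-1)·7 = 7.

7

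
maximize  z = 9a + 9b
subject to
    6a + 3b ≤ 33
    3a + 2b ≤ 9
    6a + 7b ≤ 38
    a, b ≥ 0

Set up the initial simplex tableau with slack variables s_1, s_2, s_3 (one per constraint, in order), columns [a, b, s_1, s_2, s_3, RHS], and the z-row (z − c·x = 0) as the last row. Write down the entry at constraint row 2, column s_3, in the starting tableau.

0

Slack s_3 belongs to constraint 3; its column is the unit vector e_3, so the entry in row 2 is 0.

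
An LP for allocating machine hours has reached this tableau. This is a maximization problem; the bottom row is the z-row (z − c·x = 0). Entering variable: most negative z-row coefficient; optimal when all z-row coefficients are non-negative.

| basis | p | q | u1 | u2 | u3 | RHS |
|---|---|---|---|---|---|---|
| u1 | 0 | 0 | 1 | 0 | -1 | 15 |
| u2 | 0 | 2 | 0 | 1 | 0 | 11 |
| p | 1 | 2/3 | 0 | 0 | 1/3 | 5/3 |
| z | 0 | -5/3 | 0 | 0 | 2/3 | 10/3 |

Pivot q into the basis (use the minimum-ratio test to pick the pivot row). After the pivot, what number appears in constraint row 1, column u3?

Ratio test on column q — row 1: entry 0 ≤ 0; row 2: 11/2 = 11/2; row 3: (5/3)/(2/3) = 5/2. Minimum is 5/2 at row 3 (p leaves); pivot element 2/3.
Divide row 3 by 2/3; eliminate column q from the other rows.
Row 1 update in column u3: -1 − 0·(1/2) = -1.

-1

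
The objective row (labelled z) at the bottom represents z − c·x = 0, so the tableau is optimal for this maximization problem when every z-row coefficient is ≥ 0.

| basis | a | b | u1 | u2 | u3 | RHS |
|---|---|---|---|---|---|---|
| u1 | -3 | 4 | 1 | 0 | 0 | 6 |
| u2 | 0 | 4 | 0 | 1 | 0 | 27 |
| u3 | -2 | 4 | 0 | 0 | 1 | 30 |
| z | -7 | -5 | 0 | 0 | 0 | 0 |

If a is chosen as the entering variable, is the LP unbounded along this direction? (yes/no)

yes

Every constraint-row entry in column a is ≤ 0, so increasing a is unbounded.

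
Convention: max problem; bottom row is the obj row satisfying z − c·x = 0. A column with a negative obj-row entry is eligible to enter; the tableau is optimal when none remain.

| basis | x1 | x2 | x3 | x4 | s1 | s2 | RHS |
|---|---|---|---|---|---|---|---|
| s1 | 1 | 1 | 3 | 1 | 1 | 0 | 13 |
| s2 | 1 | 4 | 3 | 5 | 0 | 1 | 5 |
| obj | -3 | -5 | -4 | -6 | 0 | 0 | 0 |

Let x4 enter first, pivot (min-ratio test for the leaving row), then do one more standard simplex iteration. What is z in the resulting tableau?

Ratio test on column x4 — row 1: 13/1 = 13; row 2: 5/5 = 1. Minimum is 1 at row 2 (s2 leaves); pivot element 5.
Pivot on row 2; the obj-row RHS becomes 0 − (-6)·1 = 6.
Next entering variable (most negative obj-row entry -9/5): x1.
Ratio test on column x1 — row 1: 12/(4/5) = 15; row 2: 1/(1/5) = 5. Minimum is 5 at row 2 (x4 leaves); pivot element 1/5.
After the second pivot the obj-row RHS is 6 − (-9/5)·5 = 15.

15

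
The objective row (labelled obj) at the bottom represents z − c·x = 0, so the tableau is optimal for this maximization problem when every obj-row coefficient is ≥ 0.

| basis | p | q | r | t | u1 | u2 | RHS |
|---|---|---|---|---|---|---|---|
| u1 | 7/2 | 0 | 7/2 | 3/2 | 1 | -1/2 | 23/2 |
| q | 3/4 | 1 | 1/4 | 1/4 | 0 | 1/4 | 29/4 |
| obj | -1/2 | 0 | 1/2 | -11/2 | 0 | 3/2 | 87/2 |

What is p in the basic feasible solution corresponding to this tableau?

p is not in the basis, so in the current basic feasible solution p = 0.

0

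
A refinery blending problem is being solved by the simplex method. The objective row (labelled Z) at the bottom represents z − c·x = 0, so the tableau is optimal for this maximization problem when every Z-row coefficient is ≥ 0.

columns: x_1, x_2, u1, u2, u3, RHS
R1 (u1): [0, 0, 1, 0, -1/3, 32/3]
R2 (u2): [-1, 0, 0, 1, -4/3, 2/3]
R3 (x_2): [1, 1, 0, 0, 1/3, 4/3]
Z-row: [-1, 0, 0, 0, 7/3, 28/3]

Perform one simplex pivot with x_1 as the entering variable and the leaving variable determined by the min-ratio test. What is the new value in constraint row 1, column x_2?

0

Ratio test on column x_1 — row 1: entry 0 ≤ 0; row 2: entry -1 ≤ 0; row 3: (4/3)/1 = 4/3. Minimum is 4/3 at row 3 (x_2 leaves); pivot element 1.
Divide row 3 by 1; eliminate column x_1 from the other rows.
Row 1 update in column x_2: 0 − 0·1 = 0.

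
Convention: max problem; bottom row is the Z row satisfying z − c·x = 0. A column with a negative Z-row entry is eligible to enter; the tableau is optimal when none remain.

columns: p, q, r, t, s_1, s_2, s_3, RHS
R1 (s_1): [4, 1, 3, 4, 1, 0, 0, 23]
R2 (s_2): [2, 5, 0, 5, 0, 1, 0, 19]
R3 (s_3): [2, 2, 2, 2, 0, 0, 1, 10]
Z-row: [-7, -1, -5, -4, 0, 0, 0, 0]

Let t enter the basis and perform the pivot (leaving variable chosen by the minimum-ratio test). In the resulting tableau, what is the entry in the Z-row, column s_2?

4/5

Ratio test on column t — row 1: 23/4 = 23/4; row 2: 19/5 = 19/5; row 3: 10/2 = 5. Minimum is 19/5 at row 2 (s_2 leaves); pivot element 5.
Divide row 2 by 5; eliminate column t from the other rows.
Z-row update in column s_2: 0 − (-4)·(1/5) = 4/5.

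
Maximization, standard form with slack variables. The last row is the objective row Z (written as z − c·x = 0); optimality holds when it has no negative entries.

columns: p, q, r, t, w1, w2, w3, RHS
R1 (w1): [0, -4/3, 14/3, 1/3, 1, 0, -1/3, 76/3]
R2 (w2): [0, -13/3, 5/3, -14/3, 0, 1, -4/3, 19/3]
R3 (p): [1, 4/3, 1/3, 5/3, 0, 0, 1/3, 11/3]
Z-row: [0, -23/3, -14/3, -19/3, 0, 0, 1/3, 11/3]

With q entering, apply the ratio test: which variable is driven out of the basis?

Column q entries and ratios — w1: -4/3 ≤ 0, skip; w2: -13/3 ≤ 0, skip; p: (11/3)/(4/3) = 11/4.
Smallest ratio is 11/4 in the row of p, so p leaves.

p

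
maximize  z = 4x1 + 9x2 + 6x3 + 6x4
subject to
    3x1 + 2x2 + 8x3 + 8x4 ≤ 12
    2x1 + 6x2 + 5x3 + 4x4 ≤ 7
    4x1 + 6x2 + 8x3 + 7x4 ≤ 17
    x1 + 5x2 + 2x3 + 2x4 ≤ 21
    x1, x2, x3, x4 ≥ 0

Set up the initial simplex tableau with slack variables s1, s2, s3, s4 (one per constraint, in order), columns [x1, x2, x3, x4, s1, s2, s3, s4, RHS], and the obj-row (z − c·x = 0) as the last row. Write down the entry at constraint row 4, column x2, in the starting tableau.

5

Constraint 4 has coefficient 5 on x2.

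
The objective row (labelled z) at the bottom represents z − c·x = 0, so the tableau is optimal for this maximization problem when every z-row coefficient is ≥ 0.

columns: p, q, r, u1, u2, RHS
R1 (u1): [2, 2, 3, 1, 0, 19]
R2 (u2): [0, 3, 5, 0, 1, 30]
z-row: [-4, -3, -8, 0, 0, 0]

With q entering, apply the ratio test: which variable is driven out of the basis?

Column q entries and ratios — u1: 19/2 = 19/2; u2: 30/3 = 10.
Smallest ratio is 19/2 in the row of u1, so u1 leaves.

u1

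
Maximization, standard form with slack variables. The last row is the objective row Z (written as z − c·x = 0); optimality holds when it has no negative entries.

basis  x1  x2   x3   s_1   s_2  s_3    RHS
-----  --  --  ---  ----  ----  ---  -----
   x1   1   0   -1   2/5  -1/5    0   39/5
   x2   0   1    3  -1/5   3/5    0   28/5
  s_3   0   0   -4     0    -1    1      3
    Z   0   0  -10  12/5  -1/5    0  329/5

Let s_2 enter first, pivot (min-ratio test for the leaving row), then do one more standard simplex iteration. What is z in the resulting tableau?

1267/15

Ratio test on column s_2 — row 1: entry -1/5 ≤ 0; row 2: (28/5)/(3/5) = 28/3; row 3: entry -1 ≤ 0. Minimum is 28/3 at row 2 (x2 leaves); pivot element 3/5.
Pivot on row 2; the Z-row RHS becomes 329/5 − (-1/5)·(28/3) = 203/3.
Next entering variable (most negative Z-row entry -9): x3.
Ratio test on column x3 — row 1: entry 0 ≤ 0; row 2: (28/3)/5 = 28/15; row 3: (37/3)/1 = 37/3. Minimum is 28/15 at row 2 (s_2 leaves); pivot element 5.
After the second pivot the Z-row RHS is 203/3 − (-9)·(28/15) = 1267/15.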